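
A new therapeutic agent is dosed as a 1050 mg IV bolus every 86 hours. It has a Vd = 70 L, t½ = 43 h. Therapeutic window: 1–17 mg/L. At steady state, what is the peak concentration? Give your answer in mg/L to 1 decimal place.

The dosing interval is 2 half-lives, so f = 2^(−2) = 0.25.
Accumulation ratio R = 1/(1 − f) = 1/0.75 = 4/3.
Single-dose peak C₀ = D/Vd = 1050/70 = 15 mg/L.
Steady-state peak Cmax,ss = C₀·R = 15 × 4/3 ≈ 20.000 mg/L.
Peak 20.0 mg/L vs MTC 17 mg/L: exceeds toxic threshold.

20.0 mg/L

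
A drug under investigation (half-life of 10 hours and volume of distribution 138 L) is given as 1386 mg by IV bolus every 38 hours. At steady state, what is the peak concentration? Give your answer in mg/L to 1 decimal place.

10.8 mg/L

τ/t½ = 38/10 ≈ 3.8, so fraction remaining f = (1/2)^(38/10) ≈ 0.0718.
Accumulation ratio R = 1/(1 − f) ≈ 1/0.9282 ≈ 1.0774.
Each bolus raises the concentration by D/Vd = 1386/138 ≈ 10.043 mg/L.
Steady-state peak Cmax,ss = C₀·R ≈ 10.043 × 1.0774 ≈ 10.820 mg/L.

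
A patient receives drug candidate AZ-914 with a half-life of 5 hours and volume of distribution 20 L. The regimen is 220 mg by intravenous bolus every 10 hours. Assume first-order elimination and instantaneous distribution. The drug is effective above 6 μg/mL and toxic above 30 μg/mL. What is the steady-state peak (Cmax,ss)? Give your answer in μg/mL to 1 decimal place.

14.7 μg/mL

τ = 10 h = 2 half-lives, so f = (1/2)^2 = 0.25.
Accumulation ratio R = 1/(1 − f) = 1/0.75 = 4/3.
Single-dose peak C₀ = D/Vd = 220/20 = 11 μg/mL.
Steady-state peak Cmax,ss = C₀·R = 11 × 4/3 ≈ 14.667 μg/mL.
Peak 14.7 μg/mL vs MTC 30 μg/mL: below toxic threshold.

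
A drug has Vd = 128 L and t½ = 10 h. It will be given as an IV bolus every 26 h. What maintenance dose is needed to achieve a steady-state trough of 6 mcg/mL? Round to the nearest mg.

3888 mg

τ/t½ = 26/10 ≈ 2.6, so f = (1/2)^(26/10) ≈ 0.164938.
Cmin,ss = (D/Vd)·f/(1−f), so D = Cmin,ss·Vd·(1−f)/f.
D = 6 × 128 × (1−f)/f ≈ 6 × 128 × 5.06288 ≈ 3888.29 mg.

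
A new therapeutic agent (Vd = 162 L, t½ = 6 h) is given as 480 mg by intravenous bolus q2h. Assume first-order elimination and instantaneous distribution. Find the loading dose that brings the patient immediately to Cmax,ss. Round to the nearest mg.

2327 mg

f = (1/2)^(2/6) ≈ 0.793701; accumulation ratio R = 1/(1−f) ≈ 4.84733.
Loading dose to hit Cmax,ss on first dose: D_load = D_maint·R ≈ 480 × 4.84733 ≈ 2326.72 mg.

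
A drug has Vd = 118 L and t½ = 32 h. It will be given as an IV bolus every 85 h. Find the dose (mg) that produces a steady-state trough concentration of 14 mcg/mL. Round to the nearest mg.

8762 mg

τ/t½ = 85/32 ≈ 2.6562, so f = (1/2)^(85/32) ≈ 0.158631.
Cmin,ss = (D/Vd)·f/(1−f), so D = Cmin,ss·Vd·(1−f)/f.
D = 14 × 118 × (1−f)/f ≈ 14 × 118 × 5.30394 ≈ 8762.11 mg.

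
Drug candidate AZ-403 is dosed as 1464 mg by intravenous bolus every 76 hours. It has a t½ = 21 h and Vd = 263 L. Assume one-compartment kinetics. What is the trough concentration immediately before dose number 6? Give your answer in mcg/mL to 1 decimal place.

0.5 mcg/mL

f = (1/2)^(τ/t½) = (1/2)^(76/21) ≈ 0.0814.
C₀ = D/Vd = 1464/263 ≈ 5.567 mcg/mL.
Before the 6th dose, 5 doses have been given. Superposition: Cmin = C₀·(f + f² + … + f^5).
≈ 5.567 × (0.0814 + 0.0066 + 0.0005 + 0.0000 + 0.0000) ≈ 5.567 × 0.0885 ≈ 0.493 mcg/mL.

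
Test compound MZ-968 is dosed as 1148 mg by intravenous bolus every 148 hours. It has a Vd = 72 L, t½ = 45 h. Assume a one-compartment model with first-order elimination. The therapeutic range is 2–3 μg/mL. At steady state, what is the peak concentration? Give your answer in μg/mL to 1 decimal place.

17.8 μg/mL

τ/t½ = 148/45 ≈ 3.2889, so fraction remaining f = (1/2)^(148/45) ≈ 0.1023.
At steady state, accumulation factor R = 1/(1 − e^(−kτ)) ≈ 1.1140.
Each bolus raises the concentration by D/Vd = 1148/72 ≈ 15.944 μg/mL.
Steady-state peak Cmax,ss = C₀·R ≈ 15.944 × 1.1140 ≈ 17.762 μg/mL.
Peak 17.8 μg/mL vs MTC 3 μg/mL: exceeds toxic threshold.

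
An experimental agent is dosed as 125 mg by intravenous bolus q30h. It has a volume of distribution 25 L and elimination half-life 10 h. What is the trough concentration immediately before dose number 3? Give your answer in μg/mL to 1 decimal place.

f = (1/2)^(τ/t½) = (1/2)^(30/10) ≈ 0.1250.
C₀ = D/Vd = 125/25 ≈ 5.000 μg/mL.
Before the 3rd dose, 2 doses have been given. Superposition: Cmin = C₀·(f + f²).
≈ 5.000 × (0.1250 + 0.0156) ≈ 5.000 × 0.1406 ≈ 0.703 μg/mL.

0.7 μg/mL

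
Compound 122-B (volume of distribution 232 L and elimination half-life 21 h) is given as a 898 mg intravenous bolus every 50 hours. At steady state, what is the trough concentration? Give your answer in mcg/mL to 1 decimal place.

k = ln2/t½ = ln2/21 ≈ 0.033007 h⁻¹; fraction remaining f = e^(−kτ) = e^(−0.033007×50) ≈ 0.1920.
At steady state, accumulation factor R = 1/(1 − e^(−kτ)) ≈ 1.2376.
Single-dose peak C₀ = D/Vd = 898/232 ≈ 3.871 mcg/mL.
Cmax,ss = C₀/(1 − f) ≈ 3.871/0.8080 ≈ 4.791 mcg/mL.
One interval later, Cmin,ss = Cmax,ss·e^(−kτ) ≈ 4.791 × 0.1920 ≈ 0.920 mcg/mL.

0.9 mcg/mL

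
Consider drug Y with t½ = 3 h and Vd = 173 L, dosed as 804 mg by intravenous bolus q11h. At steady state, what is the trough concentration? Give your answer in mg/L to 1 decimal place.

0.4 mg/L

k = ln2/t½ = ln2/3 ≈ 0.231049 h⁻¹; fraction remaining f = e^(−kτ) = e^(−0.231049×11) ≈ 0.0787.
Accumulation ratio R = 1/(1 − f) ≈ 1/0.9213 ≈ 1.0854.
Single-dose peak C₀ = D/Vd = 804/173 ≈ 4.647 mg/L.
Steady-state peak Cmax,ss = C₀·R ≈ 4.647 × 1.0854 ≈ 5.044 mg/L.
One interval later, Cmin,ss = Cmax,ss·e^(−kτ) ≈ 5.044 × 0.0787 ≈ 0.397 mg/L.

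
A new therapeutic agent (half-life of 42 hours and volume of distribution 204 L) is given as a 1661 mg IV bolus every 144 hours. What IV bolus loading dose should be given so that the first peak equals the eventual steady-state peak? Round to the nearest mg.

1831 mg

f = (1/2)^(144/42) ≈ 0.092875; accumulation ratio R = 1/(1−f) ≈ 1.10238.
Loading dose to hit Cmax,ss on first dose: D_load = D_maint·R ≈ 1661 × 1.10238 ≈ 1831.05 mg.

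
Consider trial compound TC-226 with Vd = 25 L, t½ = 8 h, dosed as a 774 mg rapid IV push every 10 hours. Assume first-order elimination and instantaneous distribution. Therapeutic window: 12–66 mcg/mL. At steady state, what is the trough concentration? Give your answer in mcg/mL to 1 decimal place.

Over one 10-h interval, 10/8 ≈ 1.25 half-lives elapse, leaving f ≈ 0.4204 of each dose.
Each bolus raises the concentration by D/Vd = 774/25 ≈ 30.960 mcg/mL.
Steady-state trough Cmin,ss = C₀·f/(1−f) ≈ 30.960 × 0.4204/0.5796 ≈ 22.456 mcg/mL.
Trough 22.5 mcg/mL vs MEC 12 mcg/mL: adequate.

22.5 mcg/mL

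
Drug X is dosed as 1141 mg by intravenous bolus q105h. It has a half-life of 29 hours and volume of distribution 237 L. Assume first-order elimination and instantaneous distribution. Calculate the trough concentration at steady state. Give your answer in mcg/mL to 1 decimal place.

Over one 105-h interval, 105/29 ≈ 3.6207 half-lives elapse, leaving f ≈ 0.0813 of each dose.
Accumulation ratio R = 1/(1 − f) ≈ 1/0.9187 ≈ 1.0885.
Each bolus raises the concentration by D/Vd = 1141/237 ≈ 4.814 mcg/mL.
Cmax,ss = C₀/(1 − f) ≈ 4.814/0.9187 ≈ 5.240 mcg/mL.
One interval later, Cmin,ss = Cmax,ss·e^(−kτ) ≈ 5.240 × 0.0813 ≈ 0.426 mcg/mL.

0.4 mcg/mL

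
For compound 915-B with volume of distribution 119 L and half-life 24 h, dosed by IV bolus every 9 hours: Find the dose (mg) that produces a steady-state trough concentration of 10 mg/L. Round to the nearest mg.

τ/t½ = 9/24 ≈ 0.375, so f = (1/2)^(9/24) ≈ 0.771105.
Cmin,ss = (D/Vd)·f/(1−f), so D = Cmin,ss·Vd·(1−f)/f.
D = 10 × 119 × (1−f)/f ≈ 10 × 119 × 0.29684 ≈ 353.24 mg.

353 mg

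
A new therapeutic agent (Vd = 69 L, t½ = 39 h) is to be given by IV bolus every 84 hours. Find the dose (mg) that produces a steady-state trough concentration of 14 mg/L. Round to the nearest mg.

3333 mg

τ/t½ = 84/39 ≈ 2.1538, so f = (1/2)^(84/39) ≈ 0.224713.
Cmin,ss = (D/Vd)·f/(1−f), so D = Cmin,ss·Vd·(1−f)/f.
D = 14 × 69 × (1−f)/f ≈ 14 × 69 × 3.45012 ≈ 3332.82 mg.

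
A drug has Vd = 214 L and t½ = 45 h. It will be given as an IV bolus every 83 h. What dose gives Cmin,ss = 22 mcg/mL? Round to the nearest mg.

12199 mg

τ/t½ = 83/45 ≈ 1.8444, so f = (1/2)^(83/45) ≈ 0.278463.
Cmin,ss = (D/Vd)·f/(1−f), so D = Cmin,ss·Vd·(1−f)/f.
D = 22 × 214 × (1−f)/f ≈ 22 × 214 × 2.59114 ≈ 12199.09 mg.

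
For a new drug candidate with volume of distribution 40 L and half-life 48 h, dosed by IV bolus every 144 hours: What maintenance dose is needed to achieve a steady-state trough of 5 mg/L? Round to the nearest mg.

1400 mg

τ/t½ = 144/48 ≈ 3, so f = (1/2)^(144/48) ≈ 0.125000.
Cmin,ss = (D/Vd)·f/(1−f), so D = Cmin,ss·Vd·(1−f)/f.
D = 5 × 40 × (1−f)/f ≈ 5 × 40 × 7.00000 ≈ 1400.00 mg.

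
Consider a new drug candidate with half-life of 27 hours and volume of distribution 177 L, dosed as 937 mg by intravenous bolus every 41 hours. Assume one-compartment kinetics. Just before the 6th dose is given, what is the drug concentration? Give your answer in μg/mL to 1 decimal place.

2.8 μg/mL

f = (1/2)^(τ/t½) = (1/2)^(41/27) ≈ 0.3490.
C₀ = D/Vd = 937/177 ≈ 5.294 μg/mL.
Before the 6th dose, 5 doses have been given. Superposition: Cmin = C₀·(f + f² + … + f^5).
≈ 5.294 × (0.3490 + 0.1218 + 0.0425 + 0.0148 + 0.0052) ≈ 5.294 × 0.5333 ≈ 2.823 μg/mL.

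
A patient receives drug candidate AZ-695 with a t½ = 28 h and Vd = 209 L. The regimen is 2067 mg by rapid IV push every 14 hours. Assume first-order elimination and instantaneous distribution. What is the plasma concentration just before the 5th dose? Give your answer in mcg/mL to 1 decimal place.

f = (1/2)^(τ/t½) = (1/2)^(14/28) ≈ 0.7071.
C₀ = D/Vd = 2067/209 ≈ 9.890 mcg/mL.
Before the 5th dose, 4 doses have been given. Superposition: Cmin = C₀·(f + f² + … + f^4).
≈ 9.890 × (0.7071 + 0.5000 + 0.3535 + 0.2500) ≈ 9.890 × 1.8106 ≈ 17.907 mcg/mL.

17.9 mcg/mL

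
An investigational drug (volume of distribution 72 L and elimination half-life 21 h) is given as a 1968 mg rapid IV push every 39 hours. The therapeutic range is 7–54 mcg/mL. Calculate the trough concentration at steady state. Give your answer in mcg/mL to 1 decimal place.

10.4 mcg/mL

k = ln2/t½ = ln2/21 ≈ 0.033007 h⁻¹; fraction remaining f = e^(−kτ) = e^(−0.033007×39) ≈ 0.2760.
Single-dose peak C₀ = D/Vd = 1968/72 ≈ 27.333 mcg/mL.
Steady-state trough Cmin,ss = C₀·f/(1−f) ≈ 27.333 × 0.2760/0.7240 ≈ 10.420 mcg/mL.
Trough 10.4 mcg/mL vs MEC 7 mcg/mL: adequate.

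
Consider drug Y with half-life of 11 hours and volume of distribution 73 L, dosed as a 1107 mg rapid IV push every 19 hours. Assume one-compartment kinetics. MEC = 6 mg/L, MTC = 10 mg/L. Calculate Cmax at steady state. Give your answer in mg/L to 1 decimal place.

τ/t½ = 19/11 ≈ 1.7273, so fraction remaining f = (1/2)^(19/11) ≈ 0.3020.
Accumulation ratio R = 1/(1 − f) ≈ 1/0.6980 ≈ 1.4327.
Single-dose peak C₀ = D/Vd = 1107/73 ≈ 15.164 mg/L.
Cmax,ss = C₀/(1 − f) ≈ 15.164/0.6980 ≈ 21.725 mg/L.
Peak 21.7 mg/L vs MTC 10 mg/L: exceeds toxic threshold.

21.7 mg/L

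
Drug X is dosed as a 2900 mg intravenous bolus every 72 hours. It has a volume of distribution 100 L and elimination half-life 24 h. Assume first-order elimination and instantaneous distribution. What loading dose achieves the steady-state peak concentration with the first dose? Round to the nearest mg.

3314 mg

f = (1/2)^(72/24) ≈ 0.125000; accumulation ratio R = 1/(1−f) ≈ 1.14286.
Loading dose to hit Cmax,ss on first dose: D_load = D_maint·R ≈ 2900 × 1.14286 ≈ 3314.29 mg.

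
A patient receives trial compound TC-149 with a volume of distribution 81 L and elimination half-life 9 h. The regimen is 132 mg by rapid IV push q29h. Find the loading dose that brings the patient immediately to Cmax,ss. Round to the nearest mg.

f = (1/2)^(29/9) ≈ 0.107155; accumulation ratio R = 1/(1−f) ≈ 1.12002.
Loading dose to hit Cmax,ss on first dose: D_load = D_maint·R ≈ 132 × 1.12002 ≈ 147.84 mg.

148 mg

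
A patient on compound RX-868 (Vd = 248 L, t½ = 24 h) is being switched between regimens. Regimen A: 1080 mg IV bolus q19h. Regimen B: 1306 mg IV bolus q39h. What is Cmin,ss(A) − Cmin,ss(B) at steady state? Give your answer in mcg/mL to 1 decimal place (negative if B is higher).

Regimen A: f = (1/2)^(19/24) ≈ 0.5777; Cmin,ss = (1080/248)·f/(1−f) ≈ 5.957 mcg/mL.
Regimen B: f = (1/2)^(39/24) ≈ 0.3242; Cmin,ss = (1306/248)·f/(1−f) ≈ 2.526 mcg/mL.
Difference ≈ 5.957 − 2.526 ≈ 3.431 mcg/mL.

3.4 mcg/mL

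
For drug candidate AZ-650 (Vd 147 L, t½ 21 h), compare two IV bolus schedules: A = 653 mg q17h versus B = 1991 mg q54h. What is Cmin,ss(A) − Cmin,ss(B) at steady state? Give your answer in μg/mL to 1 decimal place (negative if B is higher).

Regimen A: f = (1/2)^(17/21) ≈ 0.5706; Cmin,ss = (653/147)·f/(1−f) ≈ 5.903 μg/mL.
Regimen B: f = (1/2)^(54/21) ≈ 0.1682; Cmin,ss = (1991/147)·f/(1−f) ≈ 2.739 μg/mL.
Difference ≈ 5.903 − 2.739 ≈ 3.164 μg/mL.

3.2 μg/mL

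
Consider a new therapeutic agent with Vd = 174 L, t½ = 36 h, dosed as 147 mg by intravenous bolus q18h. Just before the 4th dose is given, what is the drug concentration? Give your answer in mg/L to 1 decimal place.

1.3 mg/L

f = (1/2)^(τ/t½) = (1/2)^(18/36) ≈ 0.7071.
C₀ = D/Vd = 147/174 ≈ 0.845 mg/L.
Before the 4th dose, 3 doses have been given. Superposition: Cmin = C₀·(f + f² + … + f^3).
≈ 0.845 × (0.7071 + 0.5000 + 0.3535) ≈ 0.845 × 1.5606 ≈ 1.319 mg/L.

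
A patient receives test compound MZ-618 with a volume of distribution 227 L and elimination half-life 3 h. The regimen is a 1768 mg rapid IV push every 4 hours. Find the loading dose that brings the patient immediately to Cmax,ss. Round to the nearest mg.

f = (1/2)^(4/3) ≈ 0.396850; accumulation ratio R = 1/(1−f) ≈ 1.65796.
Loading dose to hit Cmax,ss on first dose: D_load = D_maint·R ≈ 1768 × 1.65796 ≈ 2931.27 mg.

2931 mg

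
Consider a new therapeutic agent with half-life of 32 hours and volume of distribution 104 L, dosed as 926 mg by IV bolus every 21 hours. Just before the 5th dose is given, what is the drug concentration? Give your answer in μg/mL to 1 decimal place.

f = (1/2)^(τ/t½) = (1/2)^(21/32) ≈ 0.6345.
C₀ = D/Vd = 926/104 ≈ 8.904 μg/mL.
Before the 5th dose, 4 doses have been given. Superposition: Cmin = C₀·(f + f² + … + f^4).
≈ 8.904 × (0.6345 + 0.4026 + 0.2554 + 0.1621) ≈ 8.904 × 1.4546 ≈ 12.952 μg/mL.

13.0 μg/mL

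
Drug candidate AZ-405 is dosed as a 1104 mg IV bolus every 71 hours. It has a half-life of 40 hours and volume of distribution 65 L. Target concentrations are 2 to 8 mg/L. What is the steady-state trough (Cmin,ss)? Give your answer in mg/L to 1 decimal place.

k = ln2/t½ = ln2/40 ≈ 0.017329 h⁻¹; fraction remaining f = e^(−kτ) = e^(−0.017329×71) ≈ 0.2922.
At steady state, accumulation factor R = 1/(1 − e^(−kτ)) ≈ 1.4128.
Each bolus raises the concentration by D/Vd = 1104/65 ≈ 16.985 mg/L.
Cmax,ss = C₀/(1 − f) ≈ 16.985/0.7078 ≈ 23.997 mg/L.
One interval later, Cmin,ss = Cmax,ss·e^(−kτ) ≈ 23.997 × 0.2922 ≈ 7.012 mg/L.
Trough 7.0 mg/L vs MEC 2 mg/L: adequate.

7.0 mg/L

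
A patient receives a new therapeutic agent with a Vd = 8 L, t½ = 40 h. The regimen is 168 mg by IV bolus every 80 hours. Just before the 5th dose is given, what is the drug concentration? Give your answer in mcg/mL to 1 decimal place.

7.0 mcg/mL

f = (1/2)^(τ/t½) = (1/2)^(80/40) ≈ 0.2500.
C₀ = D/Vd = 168/8 ≈ 21.000 mcg/mL.
Before the 5th dose, 4 doses have been given. Superposition: Cmin = C₀·(f + f² + … + f^4).
≈ 21.000 × (0.2500 + 0.0625 + 0.0156 + 0.0039) ≈ 21.000 × 0.3320 ≈ 6.972 mcg/mL.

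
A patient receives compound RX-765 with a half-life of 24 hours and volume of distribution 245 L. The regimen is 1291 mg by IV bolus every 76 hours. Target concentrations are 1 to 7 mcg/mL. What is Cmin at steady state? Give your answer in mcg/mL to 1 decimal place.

0.7 mcg/mL

k = ln2/t½ = ln2/24 ≈ 0.028881 h⁻¹; fraction remaining f = e^(−kτ) = e^(−0.028881×76) ≈ 0.1114.
At steady state, accumulation factor R = 1/(1 − e^(−kτ)) ≈ 1.1254.
Single-dose peak C₀ = D/Vd = 1291/245 ≈ 5.269 mcg/mL.
Steady-state peak Cmax,ss = C₀·R ≈ 5.269 × 1.1254 ≈ 5.930 mcg/mL.
One interval later, Cmin,ss = Cmax,ss·e^(−kτ) ≈ 5.930 × 0.1114 ≈ 0.661 mcg/mL.
Trough 0.7 mcg/mL vs MEC 1 mcg/mL: subtherapeutic.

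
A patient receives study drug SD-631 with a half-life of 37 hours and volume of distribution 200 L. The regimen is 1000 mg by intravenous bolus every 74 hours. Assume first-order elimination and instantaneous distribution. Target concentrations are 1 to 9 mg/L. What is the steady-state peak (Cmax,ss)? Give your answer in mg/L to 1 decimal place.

The dosing interval is 2 half-lives, so f = 2^(−2) = 0.25.
At steady state, R = 1/(1 − 0.25) = 4/3.
Single-dose peak C₀ = D/Vd = 1000/200 = 5 mg/L.
Steady-state peak Cmax,ss = C₀·R = 5 × 4/3 ≈ 6.667 mg/L.
Peak 6.7 mg/L vs MTC 9 mg/L: below toxic threshold.

6.7 mg/L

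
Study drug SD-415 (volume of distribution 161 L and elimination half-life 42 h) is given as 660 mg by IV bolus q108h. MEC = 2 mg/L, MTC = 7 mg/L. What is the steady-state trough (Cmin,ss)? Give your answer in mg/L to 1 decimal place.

τ/t½ = 108/42 ≈ 2.5714, so fraction remaining f = (1/2)^(108/42) ≈ 0.1682.
Each bolus raises the concentration by D/Vd = 660/161 ≈ 4.099 mg/L.
Steady-state trough Cmin,ss = C₀·f/(1−f) ≈ 4.099 × 0.1682/0.8318 ≈ 0.829 mg/L.
Trough 0.8 mg/L vs MEC 2 mg/L: subtherapeutic.

0.8 mg/L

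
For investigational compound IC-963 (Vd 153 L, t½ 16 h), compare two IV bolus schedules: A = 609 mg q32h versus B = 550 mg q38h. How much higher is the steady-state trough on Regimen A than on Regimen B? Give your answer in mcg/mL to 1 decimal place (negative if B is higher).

0.5 mcg/mL

Regimen A: f = (1/2)^(32/16) ≈ 0.2500; Cmin,ss = (609/153)·f/(1−f) ≈ 1.327 mcg/mL.
Regimen B: f = (1/2)^(38/16) ≈ 0.1928; Cmin,ss = (550/153)·f/(1−f) ≈ 0.859 mcg/mL.
Difference ≈ 1.327 − 0.859 ≈ 0.468 mcg/mL.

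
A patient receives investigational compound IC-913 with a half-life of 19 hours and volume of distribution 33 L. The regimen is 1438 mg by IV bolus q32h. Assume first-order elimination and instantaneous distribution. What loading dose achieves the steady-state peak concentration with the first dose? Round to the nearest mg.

2088 mg

f = (1/2)^(32/19) ≈ 0.311173; accumulation ratio R = 1/(1−f) ≈ 1.45174.
Loading dose to hit Cmax,ss on first dose: D_load = D_maint·R ≈ 1438 × 1.45174 ≈ 2087.60 mg.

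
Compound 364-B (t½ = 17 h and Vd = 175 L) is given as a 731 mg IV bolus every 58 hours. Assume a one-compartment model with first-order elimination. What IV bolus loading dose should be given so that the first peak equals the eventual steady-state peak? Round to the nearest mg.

807 mg

f = (1/2)^(58/17) ≈ 0.093963; accumulation ratio R = 1/(1−f) ≈ 1.10371.
Loading dose to hit Cmax,ss on first dose: D_load = D_maint·R ≈ 731 × 1.10371 ≈ 806.81 mg.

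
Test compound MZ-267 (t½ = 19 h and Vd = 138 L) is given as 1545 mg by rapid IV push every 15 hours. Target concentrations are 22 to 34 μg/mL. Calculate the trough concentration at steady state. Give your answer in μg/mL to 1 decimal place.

15.4 μg/mL

τ/t½ = 15/19 ≈ 0.78947, so fraction remaining f = (1/2)^(15/19) ≈ 0.5786.
Single-dose peak C₀ = D/Vd = 1545/138 ≈ 11.196 μg/mL.
Steady-state trough Cmin,ss = C₀·f/(1−f) ≈ 11.196 × 0.5786/0.4214 ≈ 15.373 μg/mL.
Trough 15.4 μg/mL vs MEC 22 μg/mL: subtherapeutic.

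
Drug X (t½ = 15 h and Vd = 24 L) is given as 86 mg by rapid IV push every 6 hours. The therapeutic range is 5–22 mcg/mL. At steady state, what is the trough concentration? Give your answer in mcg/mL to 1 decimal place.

k = ln2/t½ = ln2/15 ≈ 0.046210 h⁻¹; fraction remaining f = e^(−kτ) = e^(−0.046210×6) ≈ 0.7579.
Each bolus raises the concentration by D/Vd = 86/24 ≈ 3.583 mcg/mL.
Steady-state trough Cmin,ss = C₀·f/(1−f) ≈ 3.583 × 0.7579/0.2421 ≈ 11.217 mcg/mL.
Trough 11.2 mcg/mL vs MEC 5 mcg/mL: adequate.

11.2 mcg/mL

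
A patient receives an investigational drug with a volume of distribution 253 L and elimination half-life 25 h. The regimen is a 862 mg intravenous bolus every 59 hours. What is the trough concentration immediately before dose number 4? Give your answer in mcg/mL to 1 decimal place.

0.8 mcg/mL

f = (1/2)^(τ/t½) = (1/2)^(59/25) ≈ 0.1948.
C₀ = D/Vd = 862/253 ≈ 3.407 mcg/mL.
Before the 4th dose, 3 doses have been given. Superposition: Cmin = C₀·(f + f² + … + f^3).
≈ 3.407 × (0.1948 + 0.0379 + 0.0074) ≈ 3.407 × 0.2401 ≈ 0.818 mcg/mL.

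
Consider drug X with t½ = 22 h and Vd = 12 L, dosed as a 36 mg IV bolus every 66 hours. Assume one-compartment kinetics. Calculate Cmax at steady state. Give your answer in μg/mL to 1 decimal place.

3.4 μg/mL

τ = 66 h = 3 half-lives, so f = (1/2)^3 = 0.125.
At steady state, R = 1/(1 − 0.125) = 8/7.
Single-dose peak C₀ = D/Vd = 36/12 = 3 μg/mL.
Steady-state peak Cmax,ss = C₀·R = 3 × 8/7 ≈ 3.429 μg/mL.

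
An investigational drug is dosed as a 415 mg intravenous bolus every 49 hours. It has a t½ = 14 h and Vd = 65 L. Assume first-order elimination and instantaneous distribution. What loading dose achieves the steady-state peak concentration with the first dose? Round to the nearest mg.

455 mg

f = (1/2)^(49/14) ≈ 0.088388; accumulation ratio R = 1/(1−f) ≈ 1.09696.
Loading dose to hit Cmax,ss on first dose: D_load = D_maint·R ≈ 415 × 1.09696 ≈ 455.24 mg.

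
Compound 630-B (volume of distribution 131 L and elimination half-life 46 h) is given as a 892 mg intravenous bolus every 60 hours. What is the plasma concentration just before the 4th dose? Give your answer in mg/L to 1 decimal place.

f = (1/2)^(τ/t½) = (1/2)^(60/46) ≈ 0.4049.
C₀ = D/Vd = 892/131 ≈ 6.809 mg/L.
Before the 4th dose, 3 doses have been given. Superposition: Cmin = C₀·(f + f² + … + f^3).
≈ 6.809 × (0.4049 + 0.1639 + 0.0664) ≈ 6.809 × 0.6352 ≈ 4.325 mg/L.

4.3 mg/L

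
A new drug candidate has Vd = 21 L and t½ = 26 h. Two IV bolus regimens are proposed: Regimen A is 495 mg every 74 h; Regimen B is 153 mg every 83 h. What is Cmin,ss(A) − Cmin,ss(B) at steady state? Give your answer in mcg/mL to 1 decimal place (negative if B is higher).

Regimen A: f = (1/2)^(74/26) ≈ 0.1391; Cmin,ss = (495/21)·f/(1−f) ≈ 3.809 mcg/mL.
Regimen B: f = (1/2)^(83/26) ≈ 0.1094; Cmin,ss = (153/21)·f/(1−f) ≈ 0.895 mcg/mL.
Difference ≈ 3.809 − 0.895 ≈ 2.914 mcg/mL.

2.9 mcg/mL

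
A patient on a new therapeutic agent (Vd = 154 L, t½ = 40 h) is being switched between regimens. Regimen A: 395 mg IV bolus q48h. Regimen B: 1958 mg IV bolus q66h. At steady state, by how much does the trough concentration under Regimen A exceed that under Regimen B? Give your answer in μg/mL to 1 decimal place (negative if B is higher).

Regimen A: f = (1/2)^(48/40) ≈ 0.4353; Cmin,ss = (395/154)·f/(1−f) ≈ 1.977 μg/mL.
Regimen B: f = (1/2)^(66/40) ≈ 0.3186; Cmin,ss = (1958/154)·f/(1−f) ≈ 5.945 μg/mL.
Difference ≈ 1.977 − 5.945 ≈ -3.968 μg/mL.

-4.0 μg/mL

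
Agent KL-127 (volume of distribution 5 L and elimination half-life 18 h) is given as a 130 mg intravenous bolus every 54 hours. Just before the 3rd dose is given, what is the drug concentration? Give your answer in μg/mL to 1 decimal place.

f = (1/2)^(τ/t½) = (1/2)^(54/18) ≈ 0.1250.
C₀ = D/Vd = 130/5 ≈ 26.000 μg/mL.
Before the 3rd dose, 2 doses have been given. Superposition: Cmin = C₀·(f + f²).
≈ 26.000 × (0.1250 + 0.0156) ≈ 26.000 × 0.1406 ≈ 3.656 μg/mL.

3.7 μg/mL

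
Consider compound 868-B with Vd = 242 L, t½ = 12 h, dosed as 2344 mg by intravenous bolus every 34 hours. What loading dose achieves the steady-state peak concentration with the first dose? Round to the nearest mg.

f = (1/2)^(34/12) ≈ 0.140308; accumulation ratio R = 1/(1−f) ≈ 1.16321.
Loading dose to hit Cmax,ss on first dose: D_load = D_maint·R ≈ 2344 × 1.16321 ≈ 2726.56 mg.

2727 mg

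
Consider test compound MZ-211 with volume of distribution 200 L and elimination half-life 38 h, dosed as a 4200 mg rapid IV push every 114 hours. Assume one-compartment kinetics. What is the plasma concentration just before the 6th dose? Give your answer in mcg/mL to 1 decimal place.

3.0 mcg/mL

f = (1/2)^(τ/t½) = (1/2)^(114/38) ≈ 0.1250.
C₀ = D/Vd = 4200/200 ≈ 21.000 mcg/mL.
Before the 6th dose, 5 doses have been given. Superposition: Cmin = C₀·(f + f² + … + f^5).
≈ 21.000 × (0.1250 + 0.0156 + 0.0020 + 0.0002 + 0.0000) ≈ 21.000 × 0.1428 ≈ 2.999 mcg/mL.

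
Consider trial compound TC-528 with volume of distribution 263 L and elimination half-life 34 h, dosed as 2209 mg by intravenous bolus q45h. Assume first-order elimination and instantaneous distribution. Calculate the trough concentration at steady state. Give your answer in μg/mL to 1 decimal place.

τ/t½ = 45/34 ≈ 1.3235, so fraction remaining f = (1/2)^(45/34) ≈ 0.3996.
Each bolus raises the concentration by D/Vd = 2209/263 ≈ 8.399 μg/mL.
Steady-state trough Cmin,ss = C₀·f/(1−f) ≈ 8.399 × 0.3996/0.6004 ≈ 5.590 μg/mL.

5.6 μg/mL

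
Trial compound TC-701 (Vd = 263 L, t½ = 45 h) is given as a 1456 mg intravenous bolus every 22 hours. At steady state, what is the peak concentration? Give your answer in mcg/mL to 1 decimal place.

τ/t½ = 22/45 ≈ 0.48889, so fraction remaining f = (1/2)^(22/45) ≈ 0.7126.
At steady state, accumulation factor R = 1/(1 − e^(−kτ)) ≈ 3.4795.
Single-dose peak C₀ = D/Vd = 1456/263 ≈ 5.536 mcg/mL.
Steady-state peak Cmax,ss = C₀·R ≈ 5.536 × 3.4795 ≈ 19.263 mcg/mL.

19.3 mcg/mL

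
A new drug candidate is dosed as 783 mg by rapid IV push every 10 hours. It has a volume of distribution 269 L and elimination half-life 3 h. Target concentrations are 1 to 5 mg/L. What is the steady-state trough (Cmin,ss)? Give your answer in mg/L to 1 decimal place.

0.3 mg/L

τ/t½ = 10/3 ≈ 3.3333, so fraction remaining f = (1/2)^(10/3) ≈ 0.0992.
At steady state, accumulation factor R = 1/(1 − e^(−kτ)) ≈ 1.1101.
Each bolus raises the concentration by D/Vd = 783/269 ≈ 2.911 mg/L.
Cmax,ss = C₀/(1 − f) ≈ 2.911/0.9008 ≈ 3.232 mg/L.
Steady-state trough Cmin,ss = Cmax,ss·f ≈ 3.232 × 0.0992 ≈ 0.321 mg/L.
Trough 0.3 mg/L vs MEC 1 mg/L: subtherapeutic.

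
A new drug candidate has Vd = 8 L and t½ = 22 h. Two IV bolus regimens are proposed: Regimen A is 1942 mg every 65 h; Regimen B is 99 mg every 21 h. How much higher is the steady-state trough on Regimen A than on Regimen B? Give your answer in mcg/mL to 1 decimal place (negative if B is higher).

Regimen A: f = (1/2)^(65/22) ≈ 0.1290; Cmin,ss = (1942/8)·f/(1−f) ≈ 35.953 mcg/mL.
Regimen B: f = (1/2)^(21/22) ≈ 0.5160; Cmin,ss = (99/8)·f/(1−f) ≈ 13.193 mcg/mL.
Difference ≈ 35.953 − 13.193 ≈ 22.760 mcg/mL.

22.8 mcg/mL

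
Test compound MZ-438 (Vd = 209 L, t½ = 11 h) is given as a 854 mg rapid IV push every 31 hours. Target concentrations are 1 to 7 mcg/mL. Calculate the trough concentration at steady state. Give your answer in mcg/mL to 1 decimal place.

τ/t½ = 31/11 ≈ 2.8182, so fraction remaining f = (1/2)^(31/11) ≈ 0.1418.
At steady state, accumulation factor R = 1/(1 − e^(−kτ)) ≈ 1.1652.
Single-dose peak C₀ = D/Vd = 854/209 ≈ 4.086 mcg/mL.
Cmax,ss = C₀/(1 − f) ≈ 4.086/0.8582 ≈ 4.761 mcg/mL.
One interval later, Cmin,ss = Cmax,ss·e^(−kτ) ≈ 4.761 × 0.1418 ≈ 0.675 mcg/mL.
Trough 0.7 mcg/mL vs MEC 1 mcg/mL: subtherapeutic.

0.7 mcg/mL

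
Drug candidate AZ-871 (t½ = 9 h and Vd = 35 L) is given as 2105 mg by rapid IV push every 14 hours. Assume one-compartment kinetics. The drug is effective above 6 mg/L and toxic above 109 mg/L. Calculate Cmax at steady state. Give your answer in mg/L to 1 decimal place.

Over one 14-h interval, 14/9 ≈ 1.5556 half-lives elapse, leaving f ≈ 0.3402 of each dose.
At steady state, accumulation factor R = 1/(1 − e^(−kτ)) ≈ 1.5156.
Single-dose peak C₀ = D/Vd = 2105/35 ≈ 60.143 mg/L.
Cmax,ss = C₀/(1 − f) ≈ 60.143/0.6598 ≈ 91.153 mg/L.
Peak 91.2 mg/L vs MTC 109 mg/L: below toxic threshold.

91.2 mg/L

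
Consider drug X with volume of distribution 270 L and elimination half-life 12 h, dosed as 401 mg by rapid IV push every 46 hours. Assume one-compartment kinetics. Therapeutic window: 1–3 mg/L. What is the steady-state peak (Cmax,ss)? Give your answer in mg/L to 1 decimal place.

k = ln2/t½ = ln2/12 ≈ 0.057762 h⁻¹; fraction remaining f = e^(−kτ) = e^(−0.057762×46) ≈ 0.0702.
At steady state, accumulation factor R = 1/(1 − e^(−kτ)) ≈ 1.0755.
Single-dose peak C₀ = D/Vd = 401/270 ≈ 1.485 mg/L.
Steady-state peak Cmax,ss = C₀·R ≈ 1.485 × 1.0755 ≈ 1.597 mg/L.
Peak 1.6 mg/L vs MTC 3 mg/L: below toxic threshold.

1.6 mg/L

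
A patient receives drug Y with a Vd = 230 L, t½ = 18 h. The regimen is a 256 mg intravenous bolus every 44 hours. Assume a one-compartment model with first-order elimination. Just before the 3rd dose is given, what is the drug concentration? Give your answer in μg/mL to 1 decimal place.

0.2 μg/mL

f = (1/2)^(τ/t½) = (1/2)^(44/18) ≈ 0.1837.
C₀ = D/Vd = 256/230 ≈ 1.113 μg/mL.
Before the 3rd dose, 2 doses have been given. Superposition: Cmin = C₀·(f + f²).
≈ 1.113 × (0.1837 + 0.0337) ≈ 1.113 × 0.2174 ≈ 0.242 μg/mL.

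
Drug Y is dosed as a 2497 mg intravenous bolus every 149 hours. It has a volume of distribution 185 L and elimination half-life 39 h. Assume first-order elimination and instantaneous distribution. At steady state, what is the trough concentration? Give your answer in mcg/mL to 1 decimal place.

1.0 mcg/mL

k = ln2/t½ = ln2/39 ≈ 0.017773 h⁻¹; fraction remaining f = e^(−kτ) = e^(−0.017773×149) ≈ 0.0708.
At steady state, accumulation factor R = 1/(1 − e^(−kτ)) ≈ 1.0762.
Each bolus raises the concentration by D/Vd = 2497/185 ≈ 13.497 mcg/mL.
Cmax,ss = C₀/(1 − f) ≈ 13.497/0.9292 ≈ 14.525 mcg/mL.
One interval later, Cmin,ss = Cmax,ss·e^(−kτ) ≈ 14.525 × 0.0708 ≈ 1.028 mcg/mL.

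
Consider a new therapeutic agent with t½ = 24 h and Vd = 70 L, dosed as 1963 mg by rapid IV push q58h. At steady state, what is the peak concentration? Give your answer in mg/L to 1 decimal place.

34.5 mg/L

k = ln2/t½ = ln2/24 ≈ 0.028881 h⁻¹; fraction remaining f = e^(−kτ) = e^(−0.028881×58) ≈ 0.1873.
Accumulation ratio R = 1/(1 − f) ≈ 1/0.8127 ≈ 1.2305.
Each bolus raises the concentration by D/Vd = 1963/70 ≈ 28.043 mg/L.
Cmax,ss = C₀/(1 − f) ≈ 28.043/0.8127 ≈ 34.506 mg/L.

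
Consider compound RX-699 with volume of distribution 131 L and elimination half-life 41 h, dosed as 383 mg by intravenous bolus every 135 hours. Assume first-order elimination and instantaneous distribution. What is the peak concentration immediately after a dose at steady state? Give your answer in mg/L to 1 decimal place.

k = ln2/t½ = ln2/41 ≈ 0.016906 h⁻¹; fraction remaining f = e^(−kτ) = e^(−0.016906×135) ≈ 0.1020.
At steady state, accumulation factor R = 1/(1 − e^(−kτ)) ≈ 1.1136.
Each bolus raises the concentration by D/Vd = 383/131 ≈ 2.924 mg/L.
Cmax,ss = C₀/(1 − f) ≈ 2.924/0.8980 ≈ 3.256 mg/L.

3.3 mg/L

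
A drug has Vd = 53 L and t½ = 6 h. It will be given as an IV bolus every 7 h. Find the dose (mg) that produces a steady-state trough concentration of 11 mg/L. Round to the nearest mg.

726 mg

τ/t½ = 7/6 ≈ 1.1667, so f = (1/2)^(7/6) ≈ 0.445449.
Cmin,ss = (D/Vd)·f/(1−f), so D = Cmin,ss·Vd·(1−f)/f.
D = 11 × 53 × (1−f)/f ≈ 11 × 53 × 1.24493 ≈ 725.79 mg.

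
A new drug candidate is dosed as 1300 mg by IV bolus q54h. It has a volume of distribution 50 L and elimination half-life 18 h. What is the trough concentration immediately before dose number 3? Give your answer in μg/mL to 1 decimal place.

f = (1/2)^(τ/t½) = (1/2)^(54/18) ≈ 0.1250.
C₀ = D/Vd = 1300/50 ≈ 26.000 μg/mL.
Before the 3rd dose, 2 doses have been given. Superposition: Cmin = C₀·(f + f²).
≈ 26.000 × (0.1250 + 0.0156) ≈ 26.000 × 0.1406 ≈ 3.656 μg/mL.

3.7 μg/mL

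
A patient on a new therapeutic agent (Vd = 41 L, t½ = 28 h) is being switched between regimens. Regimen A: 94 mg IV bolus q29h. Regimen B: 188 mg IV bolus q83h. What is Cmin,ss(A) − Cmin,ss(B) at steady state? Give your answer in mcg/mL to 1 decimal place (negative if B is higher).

1.5 mcg/mL

Regimen A: f = (1/2)^(29/28) ≈ 0.4878; Cmin,ss = (94/41)·f/(1−f) ≈ 2.183 mcg/mL.
Regimen B: f = (1/2)^(83/28) ≈ 0.1281; Cmin,ss = (188/41)·f/(1−f) ≈ 0.674 mcg/mL.
Difference ≈ 2.183 − 0.674 ≈ 1.509 mcg/mL.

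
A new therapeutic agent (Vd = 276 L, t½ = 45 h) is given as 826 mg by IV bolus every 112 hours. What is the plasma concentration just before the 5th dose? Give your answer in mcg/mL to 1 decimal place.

f = (1/2)^(τ/t½) = (1/2)^(112/45) ≈ 0.1781.
C₀ = D/Vd = 826/276 ≈ 2.993 mcg/mL.
Before the 5th dose, 4 doses have been given. Superposition: Cmin = C₀·(f + f² + … + f^4).
≈ 2.993 × (0.1781 + 0.0317 + 0.0056 + 0.0010) ≈ 2.993 × 0.2164 ≈ 0.648 mcg/mL.

0.6 mcg/mL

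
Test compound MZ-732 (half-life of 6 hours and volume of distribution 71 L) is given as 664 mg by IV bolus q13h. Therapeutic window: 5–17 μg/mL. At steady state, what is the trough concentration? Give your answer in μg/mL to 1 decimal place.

k = ln2/t½ = ln2/6 ≈ 0.115525 h⁻¹; fraction remaining f = e^(−kτ) = e^(−0.115525×13) ≈ 0.2227.
At steady state, accumulation factor R = 1/(1 − e^(−kτ)) ≈ 1.2865.
Each bolus raises the concentration by D/Vd = 664/71 ≈ 9.352 μg/mL.
Steady-state peak Cmax,ss = C₀·R ≈ 9.352 × 1.2865 ≈ 12.031 μg/mL.
Steady-state trough Cmin,ss = Cmax,ss·f ≈ 12.031 × 0.2227 ≈ 2.679 μg/mL.
Trough 2.7 μg/mL vs MEC 5 μg/mL: subtherapeutic.

2.7 μg/mL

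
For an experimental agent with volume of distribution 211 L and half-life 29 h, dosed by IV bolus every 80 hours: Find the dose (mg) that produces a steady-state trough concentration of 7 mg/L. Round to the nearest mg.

τ/t½ = 80/29 ≈ 2.7586, so f = (1/2)^(80/29) ≈ 0.147765.
Cmin,ss = (D/Vd)·f/(1−f), so D = Cmin,ss·Vd·(1−f)/f.
D = 7 × 211 × (1−f)/f ≈ 7 × 211 × 5.76750 ≈ 8518.60 mg.

8519 mg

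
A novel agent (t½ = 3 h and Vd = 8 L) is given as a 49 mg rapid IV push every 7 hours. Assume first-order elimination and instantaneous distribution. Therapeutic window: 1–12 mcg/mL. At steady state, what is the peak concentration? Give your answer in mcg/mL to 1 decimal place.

7.6 mcg/mL

Over one 7-h interval, 7/3 ≈ 2.3333 half-lives elapse, leaving f ≈ 0.1984 of each dose.
At steady state, accumulation factor R = 1/(1 − e^(−kτ)) ≈ 1.2475.
Single-dose peak C₀ = D/Vd = 49/8 ≈ 6.125 mcg/mL.
Steady-state peak Cmax,ss = C₀·R ≈ 6.125 × 1.2475 ≈ 7.641 mcg/mL.
Peak 7.6 mcg/mL vs MTC 12 mcg/mL: below toxic threshold.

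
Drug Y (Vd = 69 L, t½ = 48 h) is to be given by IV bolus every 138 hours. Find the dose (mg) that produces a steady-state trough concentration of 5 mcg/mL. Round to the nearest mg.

τ/t½ = 138/48 ≈ 2.875, so f = (1/2)^(138/48) ≈ 0.136313.
Cmin,ss = (D/Vd)·f/(1−f), so D = Cmin,ss·Vd·(1−f)/f.
D = 5 × 69 × (1−f)/f ≈ 5 × 69 × 6.33606 ≈ 2185.94 mg.

2186 mg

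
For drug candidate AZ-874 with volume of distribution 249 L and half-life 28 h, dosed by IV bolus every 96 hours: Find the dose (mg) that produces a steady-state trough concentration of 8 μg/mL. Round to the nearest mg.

τ/t½ = 96/28 ≈ 3.4286, so f = (1/2)^(96/28) ≈ 0.092875.
Cmin,ss = (D/Vd)·f/(1−f), so D = Cmin,ss·Vd·(1−f)/f.
D = 8 × 249 × (1−f)/f ≈ 8 × 249 × 9.76716 ≈ 19456.18 mg.

19456 mg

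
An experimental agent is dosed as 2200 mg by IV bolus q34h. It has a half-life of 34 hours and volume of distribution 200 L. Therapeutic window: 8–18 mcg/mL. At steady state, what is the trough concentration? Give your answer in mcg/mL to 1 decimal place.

11.0 mcg/mL

The dosing interval is 1 half-life, so f = 2^(−1) = 0.5.
Accumulation ratio R = 1/(1 − f) = 1/0.5 = 2/1.
Single-dose peak C₀ = D/Vd = 2200/200 = 11 mcg/mL.
Steady-state peak Cmax,ss = C₀·R = 11 × 2/1 ≈ 22.000 mcg/mL.
Steady-state trough Cmin,ss = Cmax,ss·f ≈ 22.000 × 0.5 ≈ 11.000 mcg/mL.
Trough 11.0 mcg/mL vs MEC 8 mcg/mL: adequate.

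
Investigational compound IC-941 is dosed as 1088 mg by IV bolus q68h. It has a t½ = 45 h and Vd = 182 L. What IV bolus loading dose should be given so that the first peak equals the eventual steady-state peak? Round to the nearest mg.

1676 mg

f = (1/2)^(68/45) ≈ 0.350841; accumulation ratio R = 1/(1−f) ≈ 1.54045.
Loading dose to hit Cmax,ss on first dose: D_load = D_maint·R ≈ 1088 × 1.54045 ≈ 1676.01 mg.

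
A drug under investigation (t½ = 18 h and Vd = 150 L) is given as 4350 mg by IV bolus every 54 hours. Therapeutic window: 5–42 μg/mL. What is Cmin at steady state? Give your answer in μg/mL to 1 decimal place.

4.1 μg/mL

τ = 54 h = 3 half-lives, so f = (1/2)^3 = 0.125.
Accumulation ratio R = 1/(1 − f) = 1/0.875 = 8/7.
Single-dose peak C₀ = D/Vd = 4350/150 = 29 μg/mL.
Steady-state peak Cmax,ss = C₀·R = 29 × 8/7 ≈ 33.143 μg/mL.
Steady-state trough Cmin,ss = Cmax,ss·f ≈ 33.143 × 0.125 ≈ 4.143 μg/mL.
Trough 4.1 μg/mL vs MEC 5 μg/mL: subtherapeutic.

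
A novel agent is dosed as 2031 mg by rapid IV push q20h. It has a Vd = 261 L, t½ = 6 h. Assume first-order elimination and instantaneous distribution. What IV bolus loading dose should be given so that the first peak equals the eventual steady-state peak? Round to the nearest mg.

2255 mg

f = (1/2)^(20/6) ≈ 0.099213; accumulation ratio R = 1/(1−f) ≈ 1.11014.
Loading dose to hit Cmax,ss on first dose: D_load = D_maint·R ≈ 2031 × 1.11014 ≈ 2254.69 mg.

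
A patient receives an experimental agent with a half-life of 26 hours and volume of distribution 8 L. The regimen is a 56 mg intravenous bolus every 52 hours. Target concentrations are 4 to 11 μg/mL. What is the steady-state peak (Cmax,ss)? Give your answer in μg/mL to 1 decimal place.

9.3 μg/mL

The dosing interval is 2 half-lives, so f = 2^(−2) = 0.25.
Accumulation ratio R = 1/(1 − f) = 1/0.75 = 4/3.
Single-dose peak C₀ = D/Vd = 56/8 = 7 μg/mL.
Steady-state peak Cmax,ss = C₀·R = 7 × 4/3 ≈ 9.333 μg/mL.
Peak 9.3 μg/mL vs MTC 11 μg/mL: below toxic threshold.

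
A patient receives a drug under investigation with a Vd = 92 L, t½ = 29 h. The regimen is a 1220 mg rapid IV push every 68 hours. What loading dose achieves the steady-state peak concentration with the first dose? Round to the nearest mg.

1519 mg

f = (1/2)^(68/29) ≈ 0.196851; accumulation ratio R = 1/(1−f) ≈ 1.24510.
Loading dose to hit Cmax,ss on first dose: D_load = D_maint·R ≈ 1220 × 1.24510 ≈ 1519.02 mg.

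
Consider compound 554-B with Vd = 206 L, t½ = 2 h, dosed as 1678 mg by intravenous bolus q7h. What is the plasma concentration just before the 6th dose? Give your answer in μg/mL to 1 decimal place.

0.8 μg/mL

f = (1/2)^(τ/t½) = (1/2)^(7/2) ≈ 0.0884.
C₀ = D/Vd = 1678/206 ≈ 8.146 μg/mL.
Before the 6th dose, 5 doses have been given. Superposition: Cmin = C₀·(f + f² + … + f^5).
≈ 8.146 × (0.0884 + 0.0078 + 0.0007 + 0.0001 + 0.0000) ≈ 8.146 × 0.0970 ≈ 0.790 μg/mL.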